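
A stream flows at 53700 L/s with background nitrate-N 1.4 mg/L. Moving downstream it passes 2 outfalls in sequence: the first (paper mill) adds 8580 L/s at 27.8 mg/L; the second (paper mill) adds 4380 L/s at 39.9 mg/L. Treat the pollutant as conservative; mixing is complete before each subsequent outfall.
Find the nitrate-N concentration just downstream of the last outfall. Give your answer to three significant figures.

7.33 mg/L

Outfall 1: combined Q = 62280 L/s; C = (53700·1.400 + 8580·27.80)/62280 = 5.037 mg/L.
Outfall 2: combined Q = 66660 L/s; C = (62280·5.037 + 4380·39.90)/66660 = 7.328 mg/L.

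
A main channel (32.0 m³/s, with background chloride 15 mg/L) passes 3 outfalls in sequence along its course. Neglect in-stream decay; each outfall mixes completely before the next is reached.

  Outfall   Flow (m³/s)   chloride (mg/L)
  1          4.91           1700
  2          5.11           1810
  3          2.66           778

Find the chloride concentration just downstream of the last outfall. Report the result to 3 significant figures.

Outfall 1: combined Q = 36.91 m³/s; C = (32.00·15.00 + 4.910·1700)/36.91 = 239.1 mg/L.
Outfall 2: combined Q = 42.02 m³/s; C = (36.91·239.1 + 5.110·1810)/42.02 = 430.2 mg/L.
Outfall 3: combined Q = 44.68 m³/s; C = (42.02·430.2 + 2.660·778.0)/44.68 = 450.9 mg/L.

451 mg/L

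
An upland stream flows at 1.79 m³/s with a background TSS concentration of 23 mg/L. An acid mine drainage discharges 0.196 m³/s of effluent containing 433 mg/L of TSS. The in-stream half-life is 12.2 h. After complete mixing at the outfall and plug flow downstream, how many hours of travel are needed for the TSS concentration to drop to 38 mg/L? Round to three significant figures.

9.03 h

Mass balance: C = (1.790·23.00 + 0.1960·433.0) / 1.986 = 126.0/1.986 = 63.46 mg/L.
Half-life 12.2 h → k = ln 2 / 12.2 = 0.05682 h⁻¹ = 1.364 d⁻¹.
63.46·exp(−k·t) = 38 → t = ln(63.46/38)/k = 32500 s = 9.027 h.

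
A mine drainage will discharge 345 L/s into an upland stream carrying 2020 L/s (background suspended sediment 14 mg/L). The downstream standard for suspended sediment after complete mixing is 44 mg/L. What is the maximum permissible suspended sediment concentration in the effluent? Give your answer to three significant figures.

220 mg/L

At the limit, (Qr·Cr + Qe·Cₑ)/(Qr + Qe) = 44:
Cₑ = (2365·44 − 2020·14.00) / 345.0 = 219.7 mg/L.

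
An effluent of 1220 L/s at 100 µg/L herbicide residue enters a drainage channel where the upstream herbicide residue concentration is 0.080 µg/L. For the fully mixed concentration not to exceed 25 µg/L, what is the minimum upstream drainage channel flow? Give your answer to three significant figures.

Set C_mix = 25: (Q·0.08000 + 1220·100.0) / (Q + 1220) = 25
→ Q = 1220·(100.0 − 25)/(25 − 0.08000) = 3672 L/s.

3670 L/s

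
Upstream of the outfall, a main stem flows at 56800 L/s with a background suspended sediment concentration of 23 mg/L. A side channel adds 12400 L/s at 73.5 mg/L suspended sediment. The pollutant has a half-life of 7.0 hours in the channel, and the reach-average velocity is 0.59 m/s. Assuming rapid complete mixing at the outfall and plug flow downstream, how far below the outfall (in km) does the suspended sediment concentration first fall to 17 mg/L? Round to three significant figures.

After mixing, C = (56800·23.00 + 12400·73.50) / 69200 = 2218000/69200 = 32.05 mg/L.
Half-life 7.0 h → k = ln 2 / 7.0 = 0.09902 h⁻¹ = 2.377 d⁻¹.
Set 32.05·exp(−k·t) = 17 → t = ln(32.05/17)/k = 23050 s = 6.403 h.
Distance = v·t = 0.59·23050 = 13600 m = 13.60 km.

13.6 km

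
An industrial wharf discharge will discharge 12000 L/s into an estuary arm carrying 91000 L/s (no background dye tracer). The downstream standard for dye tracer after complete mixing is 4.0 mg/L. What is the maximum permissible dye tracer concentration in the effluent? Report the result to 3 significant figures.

34.3 mg/L

At the limit, (Qr·Cr + Qe·Cₑ)/(Qr + Qe) = 4.0:
Cₑ = (103000·4.0 − 91000·0) / 12000 = 34.33 mg/L.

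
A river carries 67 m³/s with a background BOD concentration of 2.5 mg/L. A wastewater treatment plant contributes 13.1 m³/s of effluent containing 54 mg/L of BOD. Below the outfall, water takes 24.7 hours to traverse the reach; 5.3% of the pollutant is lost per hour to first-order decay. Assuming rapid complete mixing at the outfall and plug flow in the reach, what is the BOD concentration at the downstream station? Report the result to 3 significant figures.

Flow-weighted average: C = (67.00·2.500 + 13.10·54.00) / 80.10 = 874.9/80.10 = 10.92 mg/L.
5.3%/h lost → k = −ln(1 − 0.053) = 0.05446 h⁻¹.
First-order decay: C = 10.92·exp(−k·t) = 10.92·0.2605 = 2.846 mg/L.

2.85 mg/L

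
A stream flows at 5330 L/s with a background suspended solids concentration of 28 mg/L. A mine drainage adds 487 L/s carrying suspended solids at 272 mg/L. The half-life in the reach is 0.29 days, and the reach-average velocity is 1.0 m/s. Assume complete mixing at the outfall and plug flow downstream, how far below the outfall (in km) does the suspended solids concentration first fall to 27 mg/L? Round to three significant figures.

Mixed concentration C = ΣQC/ΣQ = (5330·28.00 + 487.0·272.0) / 5817 = 281700/5817 = 48.43 mg/L.
Half-life 0.29 d → k = ln 2 / 0.29 = 2.390 d⁻¹.
Set 48.43·exp(−k·t) = 27 → t = ln(48.43/27)/k = 21120 s = 5.866 h.
Distance = v·t = 1.0·21120 = 21120 m = 21.12 km.

21.1 km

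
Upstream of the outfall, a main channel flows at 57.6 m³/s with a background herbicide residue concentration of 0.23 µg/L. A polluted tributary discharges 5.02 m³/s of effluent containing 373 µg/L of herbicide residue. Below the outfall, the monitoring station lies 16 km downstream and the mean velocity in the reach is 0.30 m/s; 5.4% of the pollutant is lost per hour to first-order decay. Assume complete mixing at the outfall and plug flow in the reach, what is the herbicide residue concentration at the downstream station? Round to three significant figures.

Flow-weighted average: C = (57.60·0.2300 + 5.020·373.0) / 62.62 = 1886/62.62 = 30.11 µg/L.
Travel time t = 16·1000 / 0.30 = 53330 s = 14.81 h.
5.4%/h lost → k = −ln(1 − 0.054) = 0.05551 h⁻¹.
Decay over the reach: 30.11·exp(−kt) = 30.11·0.4394 = 13.23 µg/L.

13.2 µg/L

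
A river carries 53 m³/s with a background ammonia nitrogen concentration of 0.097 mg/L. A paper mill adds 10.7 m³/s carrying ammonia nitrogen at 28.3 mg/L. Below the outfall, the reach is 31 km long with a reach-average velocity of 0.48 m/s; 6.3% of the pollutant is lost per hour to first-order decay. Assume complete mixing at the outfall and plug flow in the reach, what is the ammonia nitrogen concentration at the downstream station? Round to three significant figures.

Flow-weighted average: C = (53.00·0.09700 + 10.70·28.30) / 63.70 = 308.0/63.70 = 4.834 mg/L.
Travel time t = 31·1000 / 0.48 = 64580 s = 17.94 h.
6.3%/h lost → k = −ln(1 − 0.063) = 0.06507 h⁻¹.
After decay, C = 4.834 × e^(−kt) = 4.834 × 0.3112 = 1.504 mg/L.

1.50 mg/L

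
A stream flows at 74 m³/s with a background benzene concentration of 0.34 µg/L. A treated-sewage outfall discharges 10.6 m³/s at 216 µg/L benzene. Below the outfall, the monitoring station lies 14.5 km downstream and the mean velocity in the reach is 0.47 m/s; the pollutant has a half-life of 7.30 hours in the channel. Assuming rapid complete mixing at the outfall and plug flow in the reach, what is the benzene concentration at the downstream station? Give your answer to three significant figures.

After mixing, C = (74.00·0.3400 + 10.60·216.0) / 84.60 = 2315/84.60 = 27.36 µg/L.
Travel time t = 14.5·1000 / 0.47 = 30850 s = 8.570 h.
Half-life 7.30 h → k = ln 2 / 7.30 = 0.09495 h⁻¹ = 2.279 d⁻¹.
After decay, C = 27.36 × e^(−kt) = 27.36 × 0.4432 = 12.13 µg/L.

12.1 µg/L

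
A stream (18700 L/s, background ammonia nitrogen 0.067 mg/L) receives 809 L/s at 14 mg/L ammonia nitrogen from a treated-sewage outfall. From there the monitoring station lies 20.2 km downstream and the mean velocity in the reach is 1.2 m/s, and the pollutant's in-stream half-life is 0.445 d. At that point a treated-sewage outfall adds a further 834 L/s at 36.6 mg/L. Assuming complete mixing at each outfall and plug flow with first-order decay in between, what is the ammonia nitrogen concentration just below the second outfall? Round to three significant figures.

Flow-weighted average: C = (18700·0.06700 + 809.0·14.00) / 19510 = 12580/19510 = 0.6448 mg/L; combined flow 19510 L/s.
Travel time t = 20.2·1000 / 1.2 = 16830 s = 4.676 h.
Half-life 0.445 d → k = ln 2 / 0.445 = 1.558 d⁻¹.
Applying C = C₀e^(−kt): 0.6448 × 0.7382 = 0.4760 mg/L.
At the second outfall, C = (19510·0.4760 + 834.0·36.60) / (19510 + 834.0) = 1.957 mg/L.

1.96 mg/L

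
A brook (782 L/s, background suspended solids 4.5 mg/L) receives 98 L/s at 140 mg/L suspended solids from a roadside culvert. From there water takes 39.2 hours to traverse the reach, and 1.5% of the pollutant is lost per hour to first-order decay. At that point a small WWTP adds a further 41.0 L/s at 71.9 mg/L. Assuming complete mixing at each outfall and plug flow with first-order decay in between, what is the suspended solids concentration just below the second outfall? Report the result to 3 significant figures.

After mixing, C = (782.0·4.500 + 98.00·140.0) / 880.0 = 17240/880.0 = 19.59 mg/L; combined flow 880.0 L/s.
1.5%/h lost → k = −ln(1 − 0.015) = 0.01511 h⁻¹.
After decay, C = 19.59 × e^(−kt) = 19.59 × 0.5530 = 10.83 mg/L.
Second outfall: C = (880.0·10.83 + 41.00·71.90)/921.0 = 13.55 mg/L.

13.6 mg/L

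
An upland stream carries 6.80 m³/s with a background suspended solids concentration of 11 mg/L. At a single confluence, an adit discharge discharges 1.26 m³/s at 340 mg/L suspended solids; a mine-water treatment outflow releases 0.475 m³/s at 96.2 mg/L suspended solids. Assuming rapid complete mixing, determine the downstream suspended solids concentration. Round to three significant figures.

Mass balance: C = (6.800·11.00 + 1.260·340.0 + 0.4750·96.20) / 8.535 = 548.9/8.535 = 64.31 mg/L.

64.3 mg/L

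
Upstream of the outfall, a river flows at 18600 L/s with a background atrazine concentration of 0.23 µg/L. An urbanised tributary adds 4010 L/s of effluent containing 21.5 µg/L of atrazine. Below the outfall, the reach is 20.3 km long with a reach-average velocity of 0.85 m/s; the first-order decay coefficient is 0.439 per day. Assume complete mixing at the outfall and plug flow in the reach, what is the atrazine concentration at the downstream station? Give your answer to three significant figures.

3.54 µg/L

After mixing, C = (18600·0.2300 + 4010·21.50) / 22610 = 90490/22610 = 4.002 µg/L.
Travel time t = 20.3·1000 / 0.85 = 23880 s = 6.634 h.
Decay over the reach: 4.002·exp(−kt) = 4.002·0.8857 = 3.545 µg/L.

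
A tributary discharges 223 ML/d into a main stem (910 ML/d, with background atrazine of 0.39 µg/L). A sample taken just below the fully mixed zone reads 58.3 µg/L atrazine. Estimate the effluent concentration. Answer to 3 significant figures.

Mass balance: 910.0·0.3900 + 223.0·Cₑ = 1133·58.30
→ Cₑ = (1133·58.30 − 910.0·0.3900) / 223.0 = 294.6 µg/L.

295 µg/L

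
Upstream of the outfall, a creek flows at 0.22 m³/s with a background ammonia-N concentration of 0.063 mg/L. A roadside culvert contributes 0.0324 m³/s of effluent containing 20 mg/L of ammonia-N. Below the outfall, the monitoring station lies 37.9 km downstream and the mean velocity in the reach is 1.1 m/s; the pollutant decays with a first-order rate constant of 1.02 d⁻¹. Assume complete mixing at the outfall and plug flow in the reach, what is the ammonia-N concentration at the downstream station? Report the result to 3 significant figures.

Mixed concentration C = ΣQC/ΣQ = (0.2200·0.06300 + 0.03240·20.00) / 0.2524 = 0.6619/0.2524 = 2.622 mg/L.
Travel time t = 37.9·1000 / 1.1 = 34450 s = 9.571 h.
After decay, C = 2.622 × e^(−kt) = 2.622 × 0.6658 = 1.746 mg/L.

1.75 mg/L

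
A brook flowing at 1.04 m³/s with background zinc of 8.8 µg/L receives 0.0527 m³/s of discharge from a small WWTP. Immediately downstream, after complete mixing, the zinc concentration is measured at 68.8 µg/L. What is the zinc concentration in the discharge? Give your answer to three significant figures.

1250 µg/L

Mass balance: 1.040·8.800 + 0.05270·Cₑ = 1.093·68.80
→ Cₑ = (1.093·68.80 − 1.040·8.800) / 0.05270 = 1253 µg/L.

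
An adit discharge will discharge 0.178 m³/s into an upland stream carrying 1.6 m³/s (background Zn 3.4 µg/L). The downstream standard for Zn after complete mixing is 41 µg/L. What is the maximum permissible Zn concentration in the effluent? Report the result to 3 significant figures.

379 µg/L

At the limit, (Qr·Cr + Qe·Cₑ)/(Qr + Qe) = 41:
Cₑ = (1.778·41 − 1.600·3.400) / 0.1780 = 379.0 µg/L.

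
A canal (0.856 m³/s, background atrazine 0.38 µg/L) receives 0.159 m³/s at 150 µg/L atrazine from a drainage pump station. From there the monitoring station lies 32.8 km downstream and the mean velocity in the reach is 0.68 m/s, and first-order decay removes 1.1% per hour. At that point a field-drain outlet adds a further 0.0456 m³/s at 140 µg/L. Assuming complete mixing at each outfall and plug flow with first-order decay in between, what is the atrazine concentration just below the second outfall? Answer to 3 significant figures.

25.7 µg/L

Mixed concentration C = ΣQC/ΣQ = (0.8560·0.3800 + 0.1590·150.0) / 1.015 = 24.18/1.015 = 23.82 µg/L; combined flow 1.015 m³/s.
Travel time t = 32.8·1000 / 0.68 = 48240 s = 13.40 h.
1.1%/h lost → k = −ln(1 − 0.011) = 0.01106 h⁻¹.
Applying C = C₀e^(−kt): 23.82 × 0.8623 = 20.54 µg/L.
At the second outfall, C = (1.015·20.54 + 0.04560·140.0) / (1.015 + 0.04560) = 25.67 µg/L.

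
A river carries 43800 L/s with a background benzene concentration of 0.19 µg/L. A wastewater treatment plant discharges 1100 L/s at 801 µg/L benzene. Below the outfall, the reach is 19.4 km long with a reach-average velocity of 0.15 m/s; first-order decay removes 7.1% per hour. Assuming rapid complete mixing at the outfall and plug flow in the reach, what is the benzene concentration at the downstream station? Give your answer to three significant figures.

1.41 µg/L

Conservation of mass: C = (43800·0.1900 + 1100·801.0) / 44900 = 889400/44900 = 19.81 µg/L.
Travel time t = 19.4·1000 / 0.15 = 129300 s = 35.93 h.
7.1%/h lost → k = −ln(1 − 0.071) = 0.07365 h⁻¹.
Decay over the reach: 19.81·exp(−kt) = 19.81·0.07095 = 1.405 µg/L.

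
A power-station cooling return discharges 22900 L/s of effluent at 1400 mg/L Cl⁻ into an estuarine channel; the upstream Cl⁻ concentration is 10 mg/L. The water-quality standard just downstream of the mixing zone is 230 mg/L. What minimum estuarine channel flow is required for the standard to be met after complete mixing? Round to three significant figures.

122000 L/s

Set C_mix = 230: (Q·10.00 + 22900·1400) / (Q + 22900) = 230
→ Q = 22900·(1400 − 230)/(230 − 10.00) = 121800 L/s.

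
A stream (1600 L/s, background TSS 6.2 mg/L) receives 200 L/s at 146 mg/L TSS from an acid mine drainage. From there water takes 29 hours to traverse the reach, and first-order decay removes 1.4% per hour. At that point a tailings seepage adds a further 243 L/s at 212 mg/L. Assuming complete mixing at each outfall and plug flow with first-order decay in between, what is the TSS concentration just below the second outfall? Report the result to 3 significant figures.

37.9 mg/L

Mixed concentration C = ΣQC/ΣQ = (1600·6.200 + 200.0·146.0) / 1800 = 39120/1800 = 21.73 mg/L; combined flow 1800 L/s.
1.4%/h lost → k = −ln(1 − 0.014) = 0.01410 h⁻¹.
Applying C = C₀e^(−kt): 21.73 × 0.6644 = 14.44 mg/L.
Second outfall: C = (1800·14.44 + 243.0·212.0)/2043 = 37.94 mg/L.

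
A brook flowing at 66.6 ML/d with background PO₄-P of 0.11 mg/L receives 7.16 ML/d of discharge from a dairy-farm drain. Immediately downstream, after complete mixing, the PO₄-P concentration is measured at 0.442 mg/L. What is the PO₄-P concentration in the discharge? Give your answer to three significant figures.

Mass balance: 66.60·0.1100 + 7.160·Cₑ = 73.76·0.4420
→ Cₑ = (73.76·0.4420 − 66.60·0.1100) / 7.160 = 3.530 mg/L.

3.53 mg/L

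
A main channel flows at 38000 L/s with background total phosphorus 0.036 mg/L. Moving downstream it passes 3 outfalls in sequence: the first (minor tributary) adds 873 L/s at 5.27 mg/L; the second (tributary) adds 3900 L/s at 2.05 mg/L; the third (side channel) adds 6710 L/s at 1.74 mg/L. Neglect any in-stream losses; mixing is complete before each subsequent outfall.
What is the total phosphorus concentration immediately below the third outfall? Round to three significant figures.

0.518 mg/L

After outfall 1: Q = 38000 + 873.0 = 38870 L/s; C = (38000·0.03600 + 873.0·5.270)/38870 = 0.1535 mg/L.
After outfall 2: Q = 38870 + 3900 = 42770 L/s; C = (38870·0.1535 + 3900·2.050)/42770 = 0.3265 mg/L.
After outfall 3: Q = 42770 + 6710 = 49480 L/s; C = (42770·0.3265 + 6710·1.740)/49480 = 0.5181 mg/L.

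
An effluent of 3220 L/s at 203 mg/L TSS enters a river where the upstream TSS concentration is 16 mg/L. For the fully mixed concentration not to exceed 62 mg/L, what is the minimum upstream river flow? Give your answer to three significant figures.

9870 L/s

Set C_mix = 62: (Q·16.00 + 3220·203.0) / (Q + 3220) = 62
→ Q = 3220·(203.0 − 62)/(62 − 16.00) = 9870 L/s.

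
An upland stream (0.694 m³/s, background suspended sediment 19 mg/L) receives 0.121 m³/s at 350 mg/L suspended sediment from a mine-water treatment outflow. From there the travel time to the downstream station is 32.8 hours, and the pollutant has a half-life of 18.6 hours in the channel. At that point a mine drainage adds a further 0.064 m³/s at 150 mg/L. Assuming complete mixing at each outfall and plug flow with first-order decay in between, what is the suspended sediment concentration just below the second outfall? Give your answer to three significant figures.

29.5 mg/L

Flow-weighted average: C = (0.6940·19.00 + 0.1210·350.0) / 0.8150 = 55.54/0.8150 = 68.14 mg/L; combined flow 0.8150 m³/s.
Half-life 18.6 h → k = ln 2 / 18.6 = 0.03727 h⁻¹ = 0.8944 d⁻¹.
Decay over the reach: 68.14·exp(−kt) = 68.14·0.2945 = 20.07 mg/L.
At the second outfall, C = (0.8150·20.07 + 0.06400·150.0) / (0.8150 + 0.06400) = 29.53 mg/L.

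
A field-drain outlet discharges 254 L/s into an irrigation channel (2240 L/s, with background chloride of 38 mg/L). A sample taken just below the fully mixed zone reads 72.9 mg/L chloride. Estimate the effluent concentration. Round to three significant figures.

Mass balance: 2240·38.00 + 254.0·Cₑ = 2494·72.90
→ Cₑ = (2494·72.90 − 2240·38.00) / 254.0 = 380.7 mg/L.

381 mg/L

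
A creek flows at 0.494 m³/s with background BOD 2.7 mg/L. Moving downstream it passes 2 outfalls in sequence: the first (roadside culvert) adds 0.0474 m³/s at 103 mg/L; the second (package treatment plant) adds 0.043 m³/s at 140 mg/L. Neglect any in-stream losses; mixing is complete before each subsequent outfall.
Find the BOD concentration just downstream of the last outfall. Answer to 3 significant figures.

20.9 mg/L

Outfall 1: combined Q = 0.5414 m³/s; C = (0.4940·2.700 + 0.04740·103.0)/0.5414 = 11.48 mg/L.
Outfall 2: combined Q = 0.5844 m³/s; C = (0.5414·11.48 + 0.04300·140.0)/0.5844 = 20.94 mg/L.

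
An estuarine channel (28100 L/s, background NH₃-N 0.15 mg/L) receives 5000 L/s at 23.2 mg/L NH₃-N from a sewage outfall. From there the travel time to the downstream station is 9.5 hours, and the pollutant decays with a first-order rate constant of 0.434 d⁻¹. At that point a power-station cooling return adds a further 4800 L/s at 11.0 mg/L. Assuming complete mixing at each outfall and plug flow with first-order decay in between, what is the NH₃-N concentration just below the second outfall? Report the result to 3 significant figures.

4.06 mg/L

Flow-weighted average: C = (28100·0.1500 + 5000·23.20) / 33100 = 120200/33100 = 3.632 mg/L; combined flow 33100 L/s.
After decay, C = 3.632 × e^(−kt) = 3.632 × 0.8422 = 3.059 mg/L.
Second outfall: C = (33100·3.059 + 4800·11.00)/37900 = 4.064 mg/L.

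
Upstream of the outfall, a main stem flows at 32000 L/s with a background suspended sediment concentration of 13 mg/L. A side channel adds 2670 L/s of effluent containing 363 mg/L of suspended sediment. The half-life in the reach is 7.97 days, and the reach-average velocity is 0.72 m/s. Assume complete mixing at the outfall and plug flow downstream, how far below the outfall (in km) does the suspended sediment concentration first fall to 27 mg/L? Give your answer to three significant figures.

280 km

After mixing, C = (32000·13.00 + 2670·363.0) / 34670 = 1385000/34670 = 39.95 mg/L.
Half-life 7.97 d → k = ln 2 / 7.97 = 0.08697 d⁻¹.
Set 39.95·exp(−k·t) = 27 → t = ln(39.95/27)/k = 389300 s = 108.1 h.
Distance = v·t = 0.72·389300 = 280300 m = 280.3 km.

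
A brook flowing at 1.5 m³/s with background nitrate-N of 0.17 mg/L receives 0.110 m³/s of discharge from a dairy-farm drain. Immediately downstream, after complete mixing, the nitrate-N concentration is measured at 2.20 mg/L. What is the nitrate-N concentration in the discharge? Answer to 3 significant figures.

Mass balance: 1.500·0.1700 + 0.1100·Cₑ = 1.610·2.200
→ Cₑ = (1.610·2.200 − 1.500·0.1700) / 0.1100 = 29.88 mg/L.

29.9 mg/L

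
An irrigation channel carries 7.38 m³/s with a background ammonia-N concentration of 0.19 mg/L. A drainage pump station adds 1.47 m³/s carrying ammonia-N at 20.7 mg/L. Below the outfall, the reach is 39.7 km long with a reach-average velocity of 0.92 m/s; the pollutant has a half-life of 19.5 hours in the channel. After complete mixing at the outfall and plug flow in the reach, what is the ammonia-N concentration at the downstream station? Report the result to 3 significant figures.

2.35 mg/L

Conservation of mass: C = (7.380·0.1900 + 1.470·20.70) / 8.850 = 31.83/8.850 = 3.597 mg/L.
Travel time t = 39.7·1000 / 0.92 = 43150 s = 11.99 h.
Half-life 19.5 h → k = ln 2 / 19.5 = 0.03555 h⁻¹ = 0.8531 d⁻¹.
First-order decay: C = 3.597·exp(−k·t) = 3.597·0.6531 = 2.349 mg/L.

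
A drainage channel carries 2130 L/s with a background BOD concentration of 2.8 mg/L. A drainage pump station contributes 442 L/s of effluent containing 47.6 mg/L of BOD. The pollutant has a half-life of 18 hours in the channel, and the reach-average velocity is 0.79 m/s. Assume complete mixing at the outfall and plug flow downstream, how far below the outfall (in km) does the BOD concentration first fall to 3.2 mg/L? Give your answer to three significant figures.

Conservation of mass: C = (2130·2.800 + 442.0·47.60) / 2572 = 27000/2572 = 10.50 mg/L.
Half-life 18 h → k = ln 2 / 18 = 0.03851 h⁻¹ = 0.9242 d⁻¹.
Set 10.50·exp(−k·t) = 3.2 → t = ln(10.50/3.2)/k = 111100 s = 30.85 h.
Distance = v·t = 0.79·111100 = 87750 m = 87.75 km.

87.7 km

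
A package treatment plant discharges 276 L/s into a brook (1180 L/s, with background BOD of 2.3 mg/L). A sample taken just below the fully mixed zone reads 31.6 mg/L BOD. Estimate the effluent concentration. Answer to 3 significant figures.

Mass balance: 1180·2.300 + 276.0·Cₑ = 1456·31.60
→ Cₑ = (1456·31.60 − 1180·2.300) / 276.0 = 156.9 mg/L.

157 mg/L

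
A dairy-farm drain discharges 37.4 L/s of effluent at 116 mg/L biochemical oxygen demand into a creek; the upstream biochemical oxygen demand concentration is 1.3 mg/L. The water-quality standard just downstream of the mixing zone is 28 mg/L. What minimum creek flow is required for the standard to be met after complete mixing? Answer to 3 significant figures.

123 L/s

Set C_mix = 28: (Q·1.300 + 37.40·116.0) / (Q + 37.40) = 28
→ Q = 37.40·(116.0 − 28)/(28 − 1.300) = 123.3 L/s.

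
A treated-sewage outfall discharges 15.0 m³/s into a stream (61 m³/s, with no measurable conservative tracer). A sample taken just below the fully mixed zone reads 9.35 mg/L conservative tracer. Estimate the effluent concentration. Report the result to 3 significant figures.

47.4 mg/L

Mass balance: 61.00·0 + 15.00·Cₑ = 76.00·9.350
→ Cₑ = (76.00·9.350 − 61.00·0) / 15.00 = 47.37 mg/L.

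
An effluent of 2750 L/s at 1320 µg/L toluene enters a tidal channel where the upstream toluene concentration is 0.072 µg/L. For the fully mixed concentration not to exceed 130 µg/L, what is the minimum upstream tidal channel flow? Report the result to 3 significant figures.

Set C_mix = 130: (Q·0.07200 + 2750·1320) / (Q + 2750) = 130
→ Q = 2750·(1320 − 130)/(130 − 0.07200) = 25190 L/s.

25200 L/s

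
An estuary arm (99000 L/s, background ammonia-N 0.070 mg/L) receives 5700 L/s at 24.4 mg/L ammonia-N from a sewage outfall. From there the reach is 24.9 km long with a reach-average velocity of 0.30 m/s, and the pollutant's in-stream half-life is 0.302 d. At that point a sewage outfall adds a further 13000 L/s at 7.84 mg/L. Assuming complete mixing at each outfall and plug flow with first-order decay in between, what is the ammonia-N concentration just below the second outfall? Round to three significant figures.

Mixed concentration C = ΣQC/ΣQ = (99000·0.07000 + 5700·24.40) / 104700 = 146000/104700 = 1.395 mg/L; combined flow 104700 L/s.
Travel time t = 24.9·1000 / 0.30 = 83000 s = 23.06 h.
Half-life 0.302 d → k = ln 2 / 0.302 = 2.295 d⁻¹.
Applying C = C₀e^(−kt): 1.395 × 0.1103 = 0.1538 mg/L.
Second outfall: C = (104700·0.1538 + 13000·7.840)/117700 = 1.003 mg/L.

1.00 mg/L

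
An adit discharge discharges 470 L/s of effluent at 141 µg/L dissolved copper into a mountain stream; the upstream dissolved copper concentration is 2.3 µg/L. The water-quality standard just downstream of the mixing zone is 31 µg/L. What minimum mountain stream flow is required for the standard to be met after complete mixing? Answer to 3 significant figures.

1800 L/s

Set C_mix = 31: (Q·2.300 + 470.0·141.0) / (Q + 470.0) = 31
→ Q = 470.0·(141.0 − 31)/(31 − 2.300) = 1801 L/s.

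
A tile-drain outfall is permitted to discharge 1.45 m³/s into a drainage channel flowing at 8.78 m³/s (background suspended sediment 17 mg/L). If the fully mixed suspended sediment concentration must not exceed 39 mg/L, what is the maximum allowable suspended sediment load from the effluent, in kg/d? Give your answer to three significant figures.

Mass balance at the limit: 8.780·17.00 + 1.450·Cₑ = 10.23·39 → Cₑ = 172.2 mg/L.
Load = 1.450 m³/s × 172.2 g/m³ × 86 400 s/d = 21570 kg/d.

21600 kg/d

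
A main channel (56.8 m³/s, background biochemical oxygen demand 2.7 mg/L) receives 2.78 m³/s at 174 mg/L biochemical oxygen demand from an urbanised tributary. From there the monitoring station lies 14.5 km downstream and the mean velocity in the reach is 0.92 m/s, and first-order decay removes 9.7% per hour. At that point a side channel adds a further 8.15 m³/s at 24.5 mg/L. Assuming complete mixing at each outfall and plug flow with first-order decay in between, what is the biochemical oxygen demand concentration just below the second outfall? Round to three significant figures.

Flow-weighted average: C = (56.80·2.700 + 2.780·174.0) / 59.58 = 637.1/59.58 = 10.69 mg/L; combined flow 59.58 m³/s.
Travel time t = 14.5·1000 / 0.92 = 15760 s = 4.378 h.
9.7%/h lost → k = −ln(1 − 0.097) = 0.1020 h⁻¹.
Applying C = C₀e^(−kt): 10.69 × 0.6397 = 6.841 mg/L.
At the second outfall, C = (59.58·6.841 + 8.150·24.50) / (59.58 + 8.150) = 8.966 mg/L.

8.97 mg/L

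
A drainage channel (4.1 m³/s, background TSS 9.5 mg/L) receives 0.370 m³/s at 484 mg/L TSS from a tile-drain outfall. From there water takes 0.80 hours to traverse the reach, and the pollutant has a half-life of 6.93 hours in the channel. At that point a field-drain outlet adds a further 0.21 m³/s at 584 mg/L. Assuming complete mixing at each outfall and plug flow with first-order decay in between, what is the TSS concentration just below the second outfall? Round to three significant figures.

Flow-weighted average: C = (4.100·9.500 + 0.3700·484.0) / 4.470 = 218.0/4.470 = 48.78 mg/L; combined flow 4.470 m³/s.
Half-life 6.93 h → k = ln 2 / 6.93 = 0.1000 h⁻¹ = 2.401 d⁻¹.
Decay over the reach: 48.78·exp(−kt) = 48.78·0.9231 = 45.03 mg/L.
At the second outfall, C = (4.470·45.03 + 0.2100·584.0) / (4.470 + 0.2100) = 69.21 mg/L.

69.2 mg/L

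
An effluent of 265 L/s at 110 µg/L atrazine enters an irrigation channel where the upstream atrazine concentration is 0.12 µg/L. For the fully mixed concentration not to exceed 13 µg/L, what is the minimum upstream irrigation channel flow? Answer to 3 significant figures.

Set C_mix = 13: (Q·0.1200 + 265.0·110.0) / (Q + 265.0) = 13
→ Q = 265.0·(110.0 − 13)/(13 − 0.1200) = 1996 L/s.

2000 L/s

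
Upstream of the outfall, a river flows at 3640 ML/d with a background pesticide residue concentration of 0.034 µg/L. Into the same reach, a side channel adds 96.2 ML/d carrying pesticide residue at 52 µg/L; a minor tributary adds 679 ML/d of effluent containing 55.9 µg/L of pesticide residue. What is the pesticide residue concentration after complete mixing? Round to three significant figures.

9.76 µg/L

After mixing, C = (3640·0.03400 + 96.20·52.00 + 679.0·55.90) / 4415 = 43080/4415 = 9.758 µg/L.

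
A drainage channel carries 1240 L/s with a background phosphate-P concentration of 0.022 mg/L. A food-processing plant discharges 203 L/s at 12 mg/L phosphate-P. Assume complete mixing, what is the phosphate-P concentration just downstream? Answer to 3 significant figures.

1.71 mg/L

Flow-weighted average: C = (1240·0.02200 + 203.0·12.00) / 1443 = 2463/1443 = 1.707 mg/L.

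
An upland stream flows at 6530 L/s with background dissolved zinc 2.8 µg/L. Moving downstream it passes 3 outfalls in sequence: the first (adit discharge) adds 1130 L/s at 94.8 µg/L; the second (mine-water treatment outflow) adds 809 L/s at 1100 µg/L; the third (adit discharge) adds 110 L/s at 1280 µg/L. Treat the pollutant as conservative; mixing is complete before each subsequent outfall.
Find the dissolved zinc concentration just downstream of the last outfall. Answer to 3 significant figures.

135 µg/L

After outfall 1: Q = 6530 + 1130 = 7660 L/s; C = (6530·2.800 + 1130·94.80)/7660 = 16.37 µg/L.
After outfall 2: Q = 7660 + 809.0 = 8469 L/s; C = (7660·16.37 + 809.0·1100)/8469 = 119.9 µg/L.
After outfall 3: Q = 8469 + 110.0 = 8579 L/s; C = (8469·119.9 + 110.0·1280)/8579 = 134.8 µg/L.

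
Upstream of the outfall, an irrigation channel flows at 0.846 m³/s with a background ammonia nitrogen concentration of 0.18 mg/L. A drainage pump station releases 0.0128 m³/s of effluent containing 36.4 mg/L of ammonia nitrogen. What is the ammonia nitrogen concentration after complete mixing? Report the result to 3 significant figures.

0.720 mg/L

Mixed concentration C = ΣQC/ΣQ = (0.8460·0.1800 + 0.01280·36.40) / 0.8588 = 0.6182/0.8588 = 0.7198 mg/L.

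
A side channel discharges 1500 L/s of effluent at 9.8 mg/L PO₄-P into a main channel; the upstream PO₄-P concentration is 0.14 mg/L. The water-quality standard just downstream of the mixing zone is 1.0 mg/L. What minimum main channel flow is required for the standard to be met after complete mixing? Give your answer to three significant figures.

15300 L/s

Set C_mix = 1.0: (Q·0.1400 + 1500·9.800) / (Q + 1500) = 1.0
→ Q = 1500·(9.800 − 1.0)/(1.0 − 0.1400) = 15350 L/s.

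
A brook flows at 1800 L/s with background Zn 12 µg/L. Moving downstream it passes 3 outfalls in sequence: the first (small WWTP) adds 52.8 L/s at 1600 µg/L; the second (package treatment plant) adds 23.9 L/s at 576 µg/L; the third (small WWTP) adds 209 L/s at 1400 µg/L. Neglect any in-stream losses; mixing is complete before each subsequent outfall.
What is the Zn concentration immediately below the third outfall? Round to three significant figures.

After outfall 1: Q = 1800 + 52.80 = 1853 L/s; C = (1800·12.00 + 52.80·1600)/1853 = 57.25 µg/L.
After outfall 2: Q = 1853 + 23.90 = 1877 L/s; C = (1853·57.25 + 23.90·576.0)/1877 = 63.86 µg/L.
After outfall 3: Q = 1877 + 209.0 = 2086 L/s; C = (1877·63.86 + 209.0·1400)/2086 = 197.7 µg/L.

198 µg/L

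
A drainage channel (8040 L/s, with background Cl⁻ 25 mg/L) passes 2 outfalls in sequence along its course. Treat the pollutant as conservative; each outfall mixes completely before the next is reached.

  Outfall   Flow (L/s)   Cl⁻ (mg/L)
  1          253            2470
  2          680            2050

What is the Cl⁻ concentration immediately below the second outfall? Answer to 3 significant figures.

Below outfall 1: Q → 8293 L/s, C = (8040·25.00 + 253.0·2470)/8293 = 99.59 mg/L.
Below outfall 2: Q → 8973 L/s, C = (8293·99.59 + 680.0·2050)/8973 = 247.4 mg/L.

247 mg/L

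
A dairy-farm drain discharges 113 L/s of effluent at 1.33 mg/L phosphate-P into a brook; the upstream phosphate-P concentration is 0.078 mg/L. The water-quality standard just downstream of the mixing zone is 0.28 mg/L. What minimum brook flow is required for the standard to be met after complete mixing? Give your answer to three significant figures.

587 L/s

Set C_mix = 0.28: (Q·0.07800 + 113.0·1.330) / (Q + 113.0) = 0.28
→ Q = 113.0·(1.330 − 0.28)/(0.28 − 0.07800) = 587.4 L/s.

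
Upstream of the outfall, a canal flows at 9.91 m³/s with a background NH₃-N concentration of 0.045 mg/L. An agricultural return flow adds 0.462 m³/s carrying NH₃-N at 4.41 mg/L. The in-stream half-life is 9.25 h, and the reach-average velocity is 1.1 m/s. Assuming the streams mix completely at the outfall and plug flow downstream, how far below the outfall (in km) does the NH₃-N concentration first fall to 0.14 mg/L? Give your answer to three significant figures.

28.4 km

Flow-weighted average: C = (9.910·0.04500 + 0.4620·4.410) / 10.37 = 2.483/10.37 = 0.2394 mg/L.
Half-life 9.25 h → k = ln 2 / 9.25 = 0.07493 h⁻¹ = 1.798 d⁻¹.
Set 0.2394·exp(−k·t) = 0.14 → t = ln(0.2394/0.14)/k = 25780 s = 7.161 h.
Distance = v·t = 1.1·25780 = 28360 m = 28.36 km.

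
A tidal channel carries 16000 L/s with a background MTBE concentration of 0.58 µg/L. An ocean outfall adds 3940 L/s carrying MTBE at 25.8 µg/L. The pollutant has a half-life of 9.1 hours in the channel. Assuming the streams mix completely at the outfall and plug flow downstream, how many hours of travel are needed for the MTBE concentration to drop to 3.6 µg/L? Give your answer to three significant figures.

5.71 h

Mass balance: C = (16000·0.5800 + 3940·25.80) / 19940 = 110900/19940 = 5.563 µg/L.
Half-life 9.1 h → k = ln 2 / 9.1 = 0.07617 h⁻¹ = 1.828 d⁻¹.
5.563·exp(−k·t) = 3.6 → t = ln(5.563/3.6)/k = 20570 s = 5.714 h.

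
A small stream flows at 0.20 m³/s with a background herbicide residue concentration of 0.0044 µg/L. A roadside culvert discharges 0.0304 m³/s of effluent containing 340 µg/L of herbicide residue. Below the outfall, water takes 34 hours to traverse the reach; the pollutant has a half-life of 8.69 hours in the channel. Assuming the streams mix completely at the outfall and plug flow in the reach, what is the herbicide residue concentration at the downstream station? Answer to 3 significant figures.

Flow-weighted average: C = (0.2000·0.004400 + 0.03040·340.0) / 0.2304 = 10.34/0.2304 = 44.86 µg/L.
Half-life 8.69 h → k = ln 2 / 8.69 = 0.07976 h⁻¹ = 1.914 d⁻¹.
After decay, C = 44.86 × e^(−kt) = 44.86 × 0.06641 = 2.979 µg/L.

2.98 µg/L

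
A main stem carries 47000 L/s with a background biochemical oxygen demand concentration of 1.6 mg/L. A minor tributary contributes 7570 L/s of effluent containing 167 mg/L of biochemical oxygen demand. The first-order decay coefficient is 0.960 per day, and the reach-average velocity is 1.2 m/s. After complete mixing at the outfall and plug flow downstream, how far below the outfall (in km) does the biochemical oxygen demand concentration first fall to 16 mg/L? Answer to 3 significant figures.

Mass balance: C = (47000·1.600 + 7570·167.0) / 54570 = 1339000/54570 = 24.54 mg/L.
Set 24.54·exp(−k·t) = 16 → t = ln(24.54/16)/k = 38510 s = 10.70 h.
Distance = v·t = 1.2·38510 = 46210 m = 46.21 km.

46.2 km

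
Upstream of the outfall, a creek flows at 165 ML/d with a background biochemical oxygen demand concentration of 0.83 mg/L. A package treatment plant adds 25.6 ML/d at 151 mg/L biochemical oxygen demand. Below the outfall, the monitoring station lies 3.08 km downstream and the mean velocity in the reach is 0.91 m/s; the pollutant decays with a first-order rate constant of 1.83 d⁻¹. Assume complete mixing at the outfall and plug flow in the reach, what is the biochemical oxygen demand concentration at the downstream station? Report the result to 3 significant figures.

Flow-weighted average: C = (165.0·0.8300 + 25.60·151.0) / 190.6 = 4003/190.6 = 21.00 mg/L.
Travel time t = 3.08·1000 / 0.91 = 3385 s = 0.9402 h.
Decay over the reach: 21.00·exp(−kt) = 21.00·0.9308 = 19.55 mg/L.

19.5 mg/L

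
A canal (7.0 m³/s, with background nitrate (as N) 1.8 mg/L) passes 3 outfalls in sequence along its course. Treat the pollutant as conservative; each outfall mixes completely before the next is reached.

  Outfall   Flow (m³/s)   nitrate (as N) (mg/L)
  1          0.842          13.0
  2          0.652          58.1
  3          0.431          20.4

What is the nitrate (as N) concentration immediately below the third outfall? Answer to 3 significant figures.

7.87 mg/L

Outfall 1: combined Q = 7.842 m³/s; C = (7.000·1.800 + 0.8420·13.00)/7.842 = 3.003 mg/L.
Outfall 2: combined Q = 8.494 m³/s; C = (7.842·3.003 + 0.6520·58.10)/8.494 = 7.232 mg/L.
Outfall 3: combined Q = 8.925 m³/s; C = (8.494·7.232 + 0.4310·20.40)/8.925 = 7.868 mg/L.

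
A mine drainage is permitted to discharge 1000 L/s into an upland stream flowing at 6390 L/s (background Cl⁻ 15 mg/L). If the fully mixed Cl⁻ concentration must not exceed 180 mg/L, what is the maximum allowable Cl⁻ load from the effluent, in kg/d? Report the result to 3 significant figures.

Mass balance at the limit: 6390·15.00 + 1000·Cₑ = 7390·180 → Cₑ = 1234 mg/L.
1000 L/s = 1.000 m³/s. Load = 1.000 m³/s × 1234 g/m³ × 86 400 s/d = 106600 kg/d.

107000 kg/d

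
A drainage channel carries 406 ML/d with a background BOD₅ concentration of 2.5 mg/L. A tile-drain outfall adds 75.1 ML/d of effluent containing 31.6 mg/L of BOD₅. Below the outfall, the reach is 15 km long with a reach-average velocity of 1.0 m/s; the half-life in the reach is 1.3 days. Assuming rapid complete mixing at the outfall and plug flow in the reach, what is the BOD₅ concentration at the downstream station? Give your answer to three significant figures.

Mixed concentration C = ΣQC/ΣQ = (406.0·2.500 + 75.10·31.60) / 481.1 = 3388/481.1 = 7.043 mg/L.
Travel time t = 15·1000 / 1.0 = 15000 s = 4.167 h.
Half-life 1.3 d → k = ln 2 / 1.3 = 0.5332 d⁻¹.
Applying C = C₀e^(−kt): 7.043 × 0.9116 = 6.420 mg/L.

6.42 mg/L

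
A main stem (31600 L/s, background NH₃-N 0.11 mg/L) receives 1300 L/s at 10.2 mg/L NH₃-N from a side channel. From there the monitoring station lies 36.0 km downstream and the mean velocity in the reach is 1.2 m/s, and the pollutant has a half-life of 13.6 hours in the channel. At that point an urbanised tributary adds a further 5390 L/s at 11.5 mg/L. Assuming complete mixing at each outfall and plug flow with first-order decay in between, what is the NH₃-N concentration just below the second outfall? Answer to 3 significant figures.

1.90 mg/L

After mixing, C = (31600·0.1100 + 1300·10.20) / 32900 = 16740/32900 = 0.5087 mg/L; combined flow 32900 L/s.
Travel time t = 36.0·1000 / 1.2 = 30000 s = 8.333 h.
Half-life 13.6 h → k = ln 2 / 13.6 = 0.05097 h⁻¹ = 1.223 d⁻¹.
Applying C = C₀e^(−kt): 0.5087 × 0.6540 = 0.3327 mg/L.
Second outfall: C = (32900·0.3327 + 5390·11.50)/38290 = 1.905 mg/L.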